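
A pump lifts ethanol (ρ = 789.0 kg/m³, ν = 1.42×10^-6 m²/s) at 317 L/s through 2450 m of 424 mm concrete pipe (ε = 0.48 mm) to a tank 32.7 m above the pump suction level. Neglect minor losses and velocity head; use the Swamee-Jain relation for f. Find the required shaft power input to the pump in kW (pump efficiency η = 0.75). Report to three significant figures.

V = 4Q/(πD²) = 2.245 m/s; Re = 6.70×10^5; ε/D = 0.00113; f = 0.02076
h_f = f(L/D)V²/2g = 30.82 m
Total head H = z + h_f = 32.7 + 30.82 = 63.52 m
P_hyd = ρgQH = 789.0·9.81·0.317·63.52 = 155.9 kW
P_shaft = P_hyd/η = 155.9/0.75 = 207.8 kW

P_shaft ≈ 208 kW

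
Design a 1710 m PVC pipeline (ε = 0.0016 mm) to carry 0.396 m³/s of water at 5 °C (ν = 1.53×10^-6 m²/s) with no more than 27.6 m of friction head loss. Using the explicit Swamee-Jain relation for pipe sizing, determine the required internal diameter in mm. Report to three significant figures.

D ≈ 400 mm

Swamee-Jain (Type III): D = 0.66·[ε^1.25·(LQ²/(gh_f))^4.75 + ν·Q^9.4·(L/(gh_f))^5.2]^0.04
LQ²/(gh_f) = 0.9904; L/(gh_f) = 6.316
Term 1 = ε^1.25·(…)^4.75 = 5.44×10^-8; Term 2 = ν·Q^9.4·(…)^5.2 = 3.67×10^-6
D = 0.66·(5.44×10^-8 + 3.67×10^-6)^0.04 = 0.4003 m = 400 mm
Check: V = 3.15 m/s, Re = 8.23×10^5, f = 0.01209, h_f = 26.0 m ≈ 27.6 m ✓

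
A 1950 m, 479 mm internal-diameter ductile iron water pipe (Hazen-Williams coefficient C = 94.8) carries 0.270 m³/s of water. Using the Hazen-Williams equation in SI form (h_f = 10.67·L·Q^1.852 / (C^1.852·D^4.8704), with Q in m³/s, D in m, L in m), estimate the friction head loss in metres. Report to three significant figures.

h_f ≈ 14.5 m

h_f = 10.67·1950·0.270^1.852 / (94.8^1.852·0.479^4.8704) = 14.49 m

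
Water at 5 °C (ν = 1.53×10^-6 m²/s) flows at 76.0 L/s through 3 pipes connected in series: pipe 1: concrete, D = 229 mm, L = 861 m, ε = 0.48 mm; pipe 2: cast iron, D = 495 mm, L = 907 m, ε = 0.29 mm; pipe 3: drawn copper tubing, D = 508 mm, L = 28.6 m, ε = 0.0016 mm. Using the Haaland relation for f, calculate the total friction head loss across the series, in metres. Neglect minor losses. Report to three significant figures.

H ≈ 16.2 m

Pipe 1: V = 1.845 m/s, Re = 2.76×10^5, ε/D = 0.00210, f = 0.02432, h_1 = f(L/D)V²/2g = 15.87 m
Pipe 2: V = 0.3949 m/s, Re = 1.28×10^5, ε/D = 5.86×10^-4, f = 0.01987, h_2 = f(L/D)V²/2g = 0.2894 m
Pipe 3: V = 0.3750 m/s, Re = 1.24×10^5, ε/D = 3.15×10^-6, f = 0.01705, h_3 = f(L/D)V²/2g = 0.006878 m
Series → Q common, losses add: H = Σh = 16.17 m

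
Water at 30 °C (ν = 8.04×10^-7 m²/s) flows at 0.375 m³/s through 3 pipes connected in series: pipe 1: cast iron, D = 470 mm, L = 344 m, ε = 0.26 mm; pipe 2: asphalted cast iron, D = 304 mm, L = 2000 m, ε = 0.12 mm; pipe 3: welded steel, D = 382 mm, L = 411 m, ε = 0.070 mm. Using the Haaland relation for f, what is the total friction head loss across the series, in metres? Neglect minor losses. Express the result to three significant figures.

Pipe 1: V = 2.161 m/s, Re = 1.26×10^6, ε/D = 5.53×10^-4, f = 0.01745, h_1 = f(L/D)V²/2g = 3.040 m
Pipe 2: V = 5.166 m/s, Re = 1.95×10^6, ε/D = 3.95×10^-4, f = 0.01615, h_2 = f(L/D)V²/2g = 144.6 m
Pipe 3: V = 3.272 m/s, Re = 1.55×10^6, ε/D = 1.83×10^-4, f = 0.01412, h_3 = f(L/D)V²/2g = 8.287 m
Series → Q common, losses add: H = Σh = 155.9 m

H ≈ 156 m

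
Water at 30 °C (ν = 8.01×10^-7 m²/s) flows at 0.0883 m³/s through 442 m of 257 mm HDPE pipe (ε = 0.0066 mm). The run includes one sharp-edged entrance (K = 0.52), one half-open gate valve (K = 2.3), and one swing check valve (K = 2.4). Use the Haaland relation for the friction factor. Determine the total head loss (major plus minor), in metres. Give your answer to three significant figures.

H_L ≈ 4.12 m

V = 4Q/(πD²) = 1.702 m/s; V²/2g = 0.1477 m
Re = 5.46×10^5, ε/D = 2.57×10^-5 → f = 0.01319 (Haaland)
Major: h_f = f(L/D)·V²/2g = 0.01319·1720·0.1477 = 3.349 m
Minor: ΣK = 5.22; h_m = ΣK·V²/2g = 0.7709 m
Total H_L = 3.349 + 0.7709 = 4.120 m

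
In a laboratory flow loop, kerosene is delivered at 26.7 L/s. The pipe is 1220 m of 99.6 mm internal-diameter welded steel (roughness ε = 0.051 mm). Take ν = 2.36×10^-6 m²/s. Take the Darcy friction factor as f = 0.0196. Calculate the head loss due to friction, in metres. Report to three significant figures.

h_f ≈ 144 m

V = 4Q/(πD²) = 4·0.0267/(π·0.0996²) = 3.427 m/s
h_f = f(L/D)V²/(2g) = 0.01960·(1220/0.0996)·3.427²/(2·9.81) = 143.7 m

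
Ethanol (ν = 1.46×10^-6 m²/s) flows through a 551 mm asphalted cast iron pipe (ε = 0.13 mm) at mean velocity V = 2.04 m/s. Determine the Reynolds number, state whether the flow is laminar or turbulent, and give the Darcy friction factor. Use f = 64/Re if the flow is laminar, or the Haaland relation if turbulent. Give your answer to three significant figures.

Re = VD/ν = 2.040·0.551/1.46×10^-6 = 7.70×10^5
Re > 4000 → turbulent; ε/D = 2.36×10^-4
Haaland: f = 0.01518

Re ≈ 7.70×10^5; turbulent; f ≈ 0.0152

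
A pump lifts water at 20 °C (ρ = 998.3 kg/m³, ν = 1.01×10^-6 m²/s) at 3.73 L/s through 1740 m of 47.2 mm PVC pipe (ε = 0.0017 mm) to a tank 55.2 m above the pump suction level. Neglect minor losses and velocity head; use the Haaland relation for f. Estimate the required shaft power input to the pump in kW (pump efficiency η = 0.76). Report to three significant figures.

P_shaft ≈ 10.0 kW

V = 4Q/(πD²) = 2.132 m/s; Re = 9.96×10^4; ε/D = 3.60×10^-5; f = 0.01798
h_f = f(L/D)V²/2g = 153.6 m
Total head H = z + h_f = 55.2 + 153.6 = 208.8 m
P_hyd = ρgQH = 998.3·9.81·0.00373·208.8 = 7.626 kW
P_shaft = P_hyd/η = 7.626/0.76 = 10.03 kW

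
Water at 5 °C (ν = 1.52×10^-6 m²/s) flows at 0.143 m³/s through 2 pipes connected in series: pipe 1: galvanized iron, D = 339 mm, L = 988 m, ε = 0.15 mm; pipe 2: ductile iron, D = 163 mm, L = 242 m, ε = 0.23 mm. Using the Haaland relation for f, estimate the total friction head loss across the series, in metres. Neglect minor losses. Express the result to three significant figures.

H ≈ 83.7 m

Pipe 1: V = 1.584 m/s, Re = 3.53×10^5, ε/D = 4.42×10^-4, f = 0.01754, h_1 = f(L/D)V²/2g = 6.539 m
Pipe 2: V = 6.853 m/s, Re = 7.35×10^5, ε/D = 0.00141, f = 0.02172, h_2 = f(L/D)V²/2g = 77.17 m
Series → Q common, losses add: H = Σh = 83.71 m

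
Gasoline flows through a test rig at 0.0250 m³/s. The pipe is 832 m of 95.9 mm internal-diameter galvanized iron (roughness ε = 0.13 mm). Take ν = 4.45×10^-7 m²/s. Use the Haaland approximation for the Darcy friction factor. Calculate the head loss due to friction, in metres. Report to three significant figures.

h_f ≈ 114 m

V = 4Q/(πD²) = 4·0.0250/(π·0.0959²) = 3.461 m/s
Re = VD/ν = 3.461·0.0959/4.45×10^-7 = 7.46×10^5 → turbulent
ε/D = 0.13/95.9 = 0.00136
Haaland: f = 0.02150
h_f = f(L/D)V²/(2g) = 0.02150·(832/0.0959)·3.461²/(2·9.81) = 113.9 m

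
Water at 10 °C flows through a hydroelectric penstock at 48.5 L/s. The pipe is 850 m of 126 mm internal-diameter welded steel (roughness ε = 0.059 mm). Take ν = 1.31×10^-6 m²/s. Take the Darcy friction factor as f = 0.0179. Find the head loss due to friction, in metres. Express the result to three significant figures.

h_f ≈ 93.1 m

V = 4Q/(πD²) = 4·0.0485/(π·0.126²) = 3.890 m/s
h_f = f(L/D)V²/(2g) = 0.01790·(850/0.126)·3.890²/(2·9.81) = 93.12 m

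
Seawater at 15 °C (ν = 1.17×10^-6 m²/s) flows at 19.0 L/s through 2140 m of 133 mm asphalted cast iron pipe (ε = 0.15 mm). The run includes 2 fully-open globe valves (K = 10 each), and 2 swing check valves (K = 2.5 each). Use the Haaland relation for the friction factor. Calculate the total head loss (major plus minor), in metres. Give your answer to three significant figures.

V = 4Q/(πD²) = 1.368 m/s; V²/2g = 0.09533 m
Re = 1.55×10^5, ε/D = 0.00113 → f = 0.02171 (Haaland)
Major: h_f = f(L/D)·V²/2g = 0.02171·16090·0.09533 = 33.29 m
Minor: ΣK = 25.0; h_m = ΣK·V²/2g = 2.383 m
Total H_L = 33.29 + 2.383 = 35.68 m

H_L ≈ 35.7 m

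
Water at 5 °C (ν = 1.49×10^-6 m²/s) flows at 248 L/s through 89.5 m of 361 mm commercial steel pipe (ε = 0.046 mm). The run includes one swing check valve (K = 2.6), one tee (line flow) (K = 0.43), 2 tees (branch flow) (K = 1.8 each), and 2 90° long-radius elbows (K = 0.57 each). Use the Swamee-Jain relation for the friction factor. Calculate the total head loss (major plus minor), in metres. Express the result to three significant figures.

V = 4Q/(πD²) = 2.423 m/s; V²/2g = 0.2992 m
Re = 5.87×10^5, ε/D = 1.27×10^-4 → f = 0.01454 (Swamee-Jain)
Major: h_f = f(L/D)·V²/2g = 0.01454·247.9·0.2992 = 1.079 m
Minor: ΣK = 7.77; h_m = ΣK·V²/2g = 2.325 m
Total H_L = 1.079 + 2.325 = 3.404 m

H_L ≈ 3.40 m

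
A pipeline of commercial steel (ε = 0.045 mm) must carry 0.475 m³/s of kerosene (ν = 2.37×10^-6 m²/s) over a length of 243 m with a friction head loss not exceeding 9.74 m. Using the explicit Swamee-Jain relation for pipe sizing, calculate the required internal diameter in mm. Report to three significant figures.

Swamee-Jain (Type III): D = 0.66·[ε^1.25·(LQ²/(gh_f))^4.75 + ν·Q^9.4·(L/(gh_f))^5.2]^0.04
LQ²/(gh_f) = 0.5738; L/(gh_f) = 2.543
Term 1 = ε^1.25·(…)^4.75 = 2.63×10^-7; Term 2 = ν·Q^9.4·(…)^5.2 = 2.78×10^-7
D = 0.66·(2.63×10^-7 + 2.78×10^-7)^0.04 = 0.3706 m = 371 mm
Check: V = 4.40 m/s, Re = 6.89×10^5, f = 0.01425, h_f = 9.24 m ≈ 9.74 m ✓

D ≈ 371 mm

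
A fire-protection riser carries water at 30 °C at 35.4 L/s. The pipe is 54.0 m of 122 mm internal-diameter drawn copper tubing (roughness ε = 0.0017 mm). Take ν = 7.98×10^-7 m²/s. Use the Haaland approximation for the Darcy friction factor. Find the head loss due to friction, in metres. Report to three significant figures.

h_f ≈ 2.77 m

V = 4Q/(πD²) = 4·0.0354/(π·0.122²) = 3.028 m/s
Re = VD/ν = 3.028·0.122/7.98×10^-7 = 4.63×10^5 → turbulent
ε/D = 0.0017/122 = 1.39×10^-5
Haaland: f = 0.01340
h_f = f(L/D)V²/(2g) = 0.01340·(54.0/0.122)·3.028²/(2·9.81) = 2.772 m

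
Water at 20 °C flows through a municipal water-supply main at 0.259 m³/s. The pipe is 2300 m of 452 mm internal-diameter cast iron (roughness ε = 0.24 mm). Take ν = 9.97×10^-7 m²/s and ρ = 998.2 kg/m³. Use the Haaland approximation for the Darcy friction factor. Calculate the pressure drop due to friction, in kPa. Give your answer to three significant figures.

Δp ≈ 116 kPa

V = 4Q/(πD²) = 4·0.259/(π·0.452²) = 1.614 m/s
Re = VD/ν = 1.614·0.452/9.97×10^-7 = 7.32×10^5 → turbulent
ε/D = 0.24/452 = 5.31×10^-4
Haaland: f = 0.01753
h_f = f(L/D)V²/(2g) = 0.01753·(2300/0.452)·1.614²/(2·9.81) = 11.84 m
Δp = ρg·h_f = 998.2·9.81·11.84 = 116.0 kPa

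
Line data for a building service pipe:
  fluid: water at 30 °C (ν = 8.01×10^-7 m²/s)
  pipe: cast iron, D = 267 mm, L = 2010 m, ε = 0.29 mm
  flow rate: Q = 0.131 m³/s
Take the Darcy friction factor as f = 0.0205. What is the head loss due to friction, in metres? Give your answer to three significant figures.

V = 4Q/(πD²) = 4·0.131/(π·0.267²) = 2.340 m/s
h_f = f(L/D)V²/(2g) = 0.02050·(2010/0.267)·2.340²/(2·9.81) = 43.06 m

h_f ≈ 43.1 m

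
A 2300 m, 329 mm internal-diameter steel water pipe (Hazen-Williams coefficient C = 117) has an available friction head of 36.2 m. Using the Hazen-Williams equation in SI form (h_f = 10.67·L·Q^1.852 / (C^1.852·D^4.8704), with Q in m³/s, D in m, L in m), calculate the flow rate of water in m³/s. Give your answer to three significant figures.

Rearranging: Q = [h_f·C^1.852·D^4.8704 / (10.67·L)]^(1/1.852)
Q = [36.2·117^1.852·0.329^4.8704 / (10.67·2300)]^0.540 = 0.1861 m³/s

Q ≈ 0.186 m³/s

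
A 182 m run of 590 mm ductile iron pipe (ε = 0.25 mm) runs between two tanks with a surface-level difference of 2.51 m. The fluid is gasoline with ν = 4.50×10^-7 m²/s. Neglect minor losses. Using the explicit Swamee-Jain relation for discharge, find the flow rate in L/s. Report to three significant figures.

Q ≈ 857 L/s

Swamee-Jain (Type II): Q = -0.965·√(gD⁵h_f/L)·ln[ε/(3.7D) + √(3.17ν²L/(gD³h_f))]
√(gD⁵h_f/L) = √(9.81·0.590⁵·2.51/182) = 0.09835
ε/(3.7D) = 1.15×10^-4; √(3.17ν²L/(gD³h_f)) = 4.81×10^-6
Q = -0.965·0.09835·ln(1.193×10^-4) = 0.8573 m³/s
Check: V = 3.14 m/s, Re = 4.11×10^6, f = 0.01629, h_f = 2.52 m ≈ 2.51 m ✓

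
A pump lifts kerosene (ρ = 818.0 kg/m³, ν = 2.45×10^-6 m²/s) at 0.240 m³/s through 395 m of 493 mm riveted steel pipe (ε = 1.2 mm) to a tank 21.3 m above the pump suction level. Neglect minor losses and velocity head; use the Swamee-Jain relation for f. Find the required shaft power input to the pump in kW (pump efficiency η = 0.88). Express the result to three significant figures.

P_shaft ≈ 50.2 kW

V = 4Q/(πD²) = 1.257 m/s; Re = 2.53×10^5; ε/D = 0.00243; f = 0.02547
h_f = f(L/D)V²/2g = 1.644 m
Total head H = z + h_f = 21.3 + 1.644 = 22.94 m
P_hyd = ρgQH = 818.0·9.81·0.240·22.94 = 44.19 kW
P_shaft = P_hyd/η = 44.19/0.88 = 50.21 kW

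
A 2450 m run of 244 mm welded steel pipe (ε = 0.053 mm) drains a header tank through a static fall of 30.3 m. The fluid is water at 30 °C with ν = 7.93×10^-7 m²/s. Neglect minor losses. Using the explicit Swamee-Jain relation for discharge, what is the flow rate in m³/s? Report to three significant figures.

Q ≈ 0.0918 m³/s

Swamee-Jain (Type II): Q = -0.965·√(gD⁵h_f/L)·ln[ε/(3.7D) + √(3.17ν²L/(gD³h_f))]
√(gD⁵h_f/L) = √(9.81·0.244⁵·30.3/2450) = 0.01024
ε/(3.7D) = 5.87×10^-5; √(3.17ν²L/(gD³h_f)) = 3.36×10^-5
Q = -0.965·0.01024·ln(9.234×10^-5) = 0.09183 m³/s
Check: V = 1.96 m/s, Re = 6.04×10^5, f = 0.01544, h_f = 30.5 m ≈ 30.3 m ✓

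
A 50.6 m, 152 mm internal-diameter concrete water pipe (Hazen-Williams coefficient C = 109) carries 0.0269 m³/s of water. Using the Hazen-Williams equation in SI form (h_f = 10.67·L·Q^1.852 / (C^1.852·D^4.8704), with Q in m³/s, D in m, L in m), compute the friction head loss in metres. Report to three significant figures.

h_f = 10.67·50.6·0.0269^1.852 / (109^1.852·0.152^4.8704) = 1.086 m

h_f ≈ 1.09 m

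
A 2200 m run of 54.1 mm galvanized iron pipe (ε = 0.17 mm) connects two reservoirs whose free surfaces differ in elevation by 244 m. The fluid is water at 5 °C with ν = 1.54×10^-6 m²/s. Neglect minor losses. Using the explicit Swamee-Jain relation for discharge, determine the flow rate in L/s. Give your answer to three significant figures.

Swamee-Jain (Type II): Q = -0.965·√(gD⁵h_f/L)·ln[ε/(3.7D) + √(3.17ν²L/(gD³h_f))]
√(gD⁵h_f/L) = √(9.81·0.0541⁵·244/2200) = 7.101×10^-4
ε/(3.7D) = 8.49×10^-4; √(3.17ν²L/(gD³h_f)) = 2.09×10^-4
Q = -0.965·7.101×10^-4·ln(0.001058) = 0.004695 m³/s
Check: V = 2.04 m/s, Re = 7.17×10^4, f = 0.02851, h_f = 247 m ≈ 244 m ✓

Q ≈ 4.69 L/s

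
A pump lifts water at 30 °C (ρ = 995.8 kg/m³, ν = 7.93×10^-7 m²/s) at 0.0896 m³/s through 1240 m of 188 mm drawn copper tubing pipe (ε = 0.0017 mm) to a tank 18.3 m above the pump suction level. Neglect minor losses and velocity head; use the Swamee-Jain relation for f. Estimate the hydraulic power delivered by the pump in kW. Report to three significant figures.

V = 4Q/(πD²) = 3.228 m/s; Re = 7.65×10^5; ε/D = 9.04×10^-6; f = 0.01234
h_f = f(L/D)V²/2g = 43.21 m
Total head H = z + h_f = 18.3 + 43.21 = 61.51 m
P_hyd = ρgQH = 995.8·9.81·0.0896·61.51 = 53.84 kW

P_hyd ≈ 53.8 kW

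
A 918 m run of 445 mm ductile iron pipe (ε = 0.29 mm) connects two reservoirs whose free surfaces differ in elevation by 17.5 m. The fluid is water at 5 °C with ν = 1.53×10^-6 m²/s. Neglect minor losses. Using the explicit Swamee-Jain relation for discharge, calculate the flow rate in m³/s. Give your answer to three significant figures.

Q ≈ 0.470 m³/s

Swamee-Jain (Type II): Q = -0.965·√(gD⁵h_f/L)·ln[ε/(3.7D) + √(3.17ν²L/(gD³h_f))]
√(gD⁵h_f/L) = √(9.81·0.445⁵·17.5/918) = 0.05713
ε/(3.7D) = 1.76×10^-4; √(3.17ν²L/(gD³h_f)) = 2.12×10^-5
Q = -0.965·0.05713·ln(1.974×10^-4) = 0.4703 m³/s
Check: V = 3.02 m/s, Re = 8.79×10^5, f = 0.01831, h_f = 17.6 m ≈ 17.5 m ✓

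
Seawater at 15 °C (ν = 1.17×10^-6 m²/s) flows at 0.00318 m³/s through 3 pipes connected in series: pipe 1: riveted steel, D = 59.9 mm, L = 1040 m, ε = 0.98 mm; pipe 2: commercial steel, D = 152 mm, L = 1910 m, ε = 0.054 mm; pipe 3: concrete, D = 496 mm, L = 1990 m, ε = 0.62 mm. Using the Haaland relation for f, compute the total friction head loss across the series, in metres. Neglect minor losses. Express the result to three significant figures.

Pipe 1: V = 1.128 m/s, Re = 5.78×10^4, ε/D = 0.0164, f = 0.04592, h_1 = f(L/D)V²/2g = 51.74 m
Pipe 2: V = 0.1752 m/s, Re = 2.28×10^4, ε/D = 3.55×10^-4, f = 0.02561, h_2 = f(L/D)V²/2g = 0.5038 m
Pipe 3: V = 0.01646 m/s, Re = 6980, ε/D = 0.00125, f = 0.03553, h_3 = f(L/D)V²/2g = 0.001968 m
Series → Q common, losses add: H = Σh = 52.25 m

H ≈ 52.2 m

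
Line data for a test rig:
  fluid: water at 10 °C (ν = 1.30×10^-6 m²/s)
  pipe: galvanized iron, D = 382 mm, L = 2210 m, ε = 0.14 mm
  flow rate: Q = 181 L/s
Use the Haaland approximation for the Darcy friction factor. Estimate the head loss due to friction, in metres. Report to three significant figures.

V = 4Q/(πD²) = 4·0.181/(π·0.382²) = 1.579 m/s
Re = VD/ν = 1.579·0.382/1.30×10^-6 = 4.64×10^5 → turbulent
ε/D = 0.14/382 = 3.66×10^-4
Haaland: f = 0.01674
h_f = f(L/D)V²/(2g) = 0.01674·(2210/0.382)·1.579²/(2·9.81) = 12.31 m

h_f ≈ 12.3 m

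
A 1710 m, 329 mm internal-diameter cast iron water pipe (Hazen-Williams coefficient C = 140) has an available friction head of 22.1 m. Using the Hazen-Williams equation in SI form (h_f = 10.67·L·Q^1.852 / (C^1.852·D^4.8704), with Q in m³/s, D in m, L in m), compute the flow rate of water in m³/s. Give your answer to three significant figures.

Q ≈ 0.200 m³/s

Rearranging: Q = [h_f·C^1.852·D^4.8704 / (10.67·L)]^(1/1.852)
Q = [22.1·140^1.852·0.329^4.8704 / (10.67·1710)]^0.540 = 0.2002 m³/s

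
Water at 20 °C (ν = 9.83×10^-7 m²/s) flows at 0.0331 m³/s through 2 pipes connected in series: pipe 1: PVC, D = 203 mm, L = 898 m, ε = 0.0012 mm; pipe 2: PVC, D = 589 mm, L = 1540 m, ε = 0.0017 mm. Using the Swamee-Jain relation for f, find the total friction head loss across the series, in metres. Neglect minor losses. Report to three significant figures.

H ≈ 3.68 m

Pipe 1: V = 1.023 m/s, Re = 2.11×10^5, ε/D = 5.91×10^-6, f = 0.01542, h_1 = f(L/D)V²/2g = 3.637 m
Pipe 2: V = 0.1215 m/s, Re = 7.28×10^4, ε/D = 2.89×10^-6, f = 0.01912, h_2 = f(L/D)V²/2g = 0.03761 m
Series → Q common, losses add: H = Σh = 3.675 m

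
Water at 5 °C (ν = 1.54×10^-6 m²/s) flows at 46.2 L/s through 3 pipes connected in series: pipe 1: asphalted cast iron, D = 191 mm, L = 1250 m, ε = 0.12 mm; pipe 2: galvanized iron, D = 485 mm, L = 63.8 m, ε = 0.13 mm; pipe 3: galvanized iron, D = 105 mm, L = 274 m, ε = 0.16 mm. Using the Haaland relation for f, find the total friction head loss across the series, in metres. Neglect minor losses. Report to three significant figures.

H ≈ 102 m

Pipe 1: V = 1.612 m/s, Re = 2.00×10^5, ε/D = 6.28×10^-4, f = 0.01928, h_1 = f(L/D)V²/2g = 16.72 m
Pipe 2: V = 0.2501 m/s, Re = 7.88×10^4, ε/D = 2.68×10^-4, f = 0.01981, h_2 = f(L/D)V²/2g = 0.008307 m
Pipe 3: V = 5.335 m/s, Re = 3.64×10^5, ε/D = 0.00152, f = 0.02239, h_3 = f(L/D)V²/2g = 84.77 m
Series → Q common, losses add: H = Σh = 101.5 m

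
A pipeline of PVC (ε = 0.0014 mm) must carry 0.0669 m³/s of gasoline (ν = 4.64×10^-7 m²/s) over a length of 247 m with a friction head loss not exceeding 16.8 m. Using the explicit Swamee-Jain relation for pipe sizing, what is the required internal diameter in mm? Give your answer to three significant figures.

D ≈ 145 mm

Swamee-Jain (Type III): D = 0.66·[ε^1.25·(LQ²/(gh_f))^4.75 + ν·Q^9.4·(L/(gh_f))^5.2]^0.04
LQ²/(gh_f) = 0.006708; L/(gh_f) = 1.499
Term 1 = ε^1.25·(…)^4.75 = 2.28×10^-18; Term 2 = ν·Q^9.4·(…)^5.2 = 3.46×10^-17
D = 0.66·(2.28×10^-18 + 3.46×10^-17)^0.04 = 0.1453 m = 145 mm
Check: V = 4.04 m/s, Re = 1.26×10^6, f = 0.01144, h_f = 16.1 m ≈ 16.8 m ✓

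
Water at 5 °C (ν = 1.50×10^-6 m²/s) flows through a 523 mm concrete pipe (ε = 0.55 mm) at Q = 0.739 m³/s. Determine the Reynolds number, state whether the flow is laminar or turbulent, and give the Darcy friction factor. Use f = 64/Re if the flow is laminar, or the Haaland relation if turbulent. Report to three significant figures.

V = 4Q/(πD²) = 3.440 m/s
Re = VD/ν = 3.440·0.523/1.50×10^-6 = 1.20×10^6
Re > 4000 → turbulent; ε/D = 0.00105
Haaland: f = 0.02013

Re ≈ 1.20×10^6; turbulent; f ≈ 0.0201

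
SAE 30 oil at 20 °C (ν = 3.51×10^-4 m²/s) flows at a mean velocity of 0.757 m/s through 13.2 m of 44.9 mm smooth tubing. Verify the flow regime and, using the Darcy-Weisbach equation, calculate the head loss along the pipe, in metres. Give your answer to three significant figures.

Re = VD/ν = 0.757·0.04490/3.51×10^-4 = 96.8 → laminar (Re < 2300)
f = 64/Re = 0.6609
h_f = f(L/D)V²/(2g) = 0.6609·(13.2/0.04490)·0.757²/(2·9.81) = 5.675 m

h_f ≈ 5.67 m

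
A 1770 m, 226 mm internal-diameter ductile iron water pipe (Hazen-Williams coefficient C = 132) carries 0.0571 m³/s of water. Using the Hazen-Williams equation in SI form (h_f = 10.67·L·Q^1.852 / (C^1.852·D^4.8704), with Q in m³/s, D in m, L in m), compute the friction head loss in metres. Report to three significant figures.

h_f ≈ 15.6 m

h_f = 10.67·1770·0.0571^1.852 / (132^1.852·0.226^4.8704) = 15.56 m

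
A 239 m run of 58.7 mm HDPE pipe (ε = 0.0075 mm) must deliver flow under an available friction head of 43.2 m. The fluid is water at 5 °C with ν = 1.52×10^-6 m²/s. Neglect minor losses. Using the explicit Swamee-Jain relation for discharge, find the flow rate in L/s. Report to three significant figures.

Q ≈ 9.27 L/s

Swamee-Jain (Type II): Q = -0.965·√(gD⁵h_f/L)·ln[ε/(3.7D) + √(3.17ν²L/(gD³h_f))]
√(gD⁵h_f/L) = √(9.81·0.0587⁵·43.2/239) = 0.001112
ε/(3.7D) = 3.45×10^-5; √(3.17ν²L/(gD³h_f)) = 1.43×10^-4
Q = -0.965·0.001112·ln(1.774×10^-4) = 0.009265 m³/s
Check: V = 3.42 m/s, Re = 1.32×10^5, f = 0.01773, h_f = 43.1 m ≈ 43.2 m ✓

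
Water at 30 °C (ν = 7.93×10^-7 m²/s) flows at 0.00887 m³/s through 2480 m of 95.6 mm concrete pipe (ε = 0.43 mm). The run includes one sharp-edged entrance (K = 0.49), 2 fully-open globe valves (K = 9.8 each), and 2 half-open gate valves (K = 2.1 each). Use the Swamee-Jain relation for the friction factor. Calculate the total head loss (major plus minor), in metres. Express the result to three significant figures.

V = 4Q/(πD²) = 1.236 m/s; V²/2g = 0.07783 m
Re = 1.49×10^5, ε/D = 0.00450 → f = 0.03031 (Swamee-Jain)
Major: h_f = f(L/D)·V²/2g = 0.03031·25941·0.07783 = 61.19 m
Minor: ΣK = 24.3; h_m = ΣK·V²/2g = 1.890 m
Total H_L = 61.19 + 1.890 = 63.08 m

H_L ≈ 63.1 m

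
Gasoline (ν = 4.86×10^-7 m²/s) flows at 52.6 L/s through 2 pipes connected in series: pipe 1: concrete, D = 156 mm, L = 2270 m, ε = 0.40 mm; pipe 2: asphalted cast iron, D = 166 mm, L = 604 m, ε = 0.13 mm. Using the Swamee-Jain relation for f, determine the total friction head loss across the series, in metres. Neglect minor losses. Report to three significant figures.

Pipe 1: V = 2.752 m/s, Re = 8.83×10^5, ε/D = 0.00256, f = 0.02530, h_1 = f(L/D)V²/2g = 142.1 m
Pipe 2: V = 2.430 m/s, Re = 8.30×10^5, ε/D = 7.83×10^-4, f = 0.01905, h_2 = f(L/D)V²/2g = 20.87 m
Series → Q common, losses add: H = Σh = 163.0 m

H ≈ 163 m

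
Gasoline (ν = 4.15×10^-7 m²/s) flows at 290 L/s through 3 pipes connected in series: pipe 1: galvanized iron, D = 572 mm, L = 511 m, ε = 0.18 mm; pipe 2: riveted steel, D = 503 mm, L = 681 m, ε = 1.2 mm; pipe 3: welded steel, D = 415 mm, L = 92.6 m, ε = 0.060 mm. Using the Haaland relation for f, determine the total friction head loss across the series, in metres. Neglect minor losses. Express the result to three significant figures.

H ≈ 5.23 m

Pipe 1: V = 1.129 m/s, Re = 1.56×10^6, ε/D = 3.15×10^-4, f = 0.01552, h_1 = f(L/D)V²/2g = 0.9003 m
Pipe 2: V = 1.459 m/s, Re = 1.77×10^6, ε/D = 0.00239, f = 0.02469, h_2 = f(L/D)V²/2g = 3.629 m
Pipe 3: V = 2.144 m/s, Re = 2.14×10^6, ε/D = 1.45×10^-4, f = 0.01342, h_3 = f(L/D)V²/2g = 0.7016 m
Series → Q common, losses add: H = Σh = 5.230 m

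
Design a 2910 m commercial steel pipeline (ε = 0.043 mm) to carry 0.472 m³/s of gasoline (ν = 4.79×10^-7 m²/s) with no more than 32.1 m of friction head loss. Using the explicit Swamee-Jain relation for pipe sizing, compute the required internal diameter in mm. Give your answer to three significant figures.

D ≈ 464 mm

Swamee-Jain (Type III): D = 0.66·[ε^1.25·(LQ²/(gh_f))^4.75 + ν·Q^9.4·(L/(gh_f))^5.2]^0.04
LQ²/(gh_f) = 2.059; L/(gh_f) = 9.241
Term 1 = ε^1.25·(…)^4.75 = 1.08×10^-4; Term 2 = ν·Q^9.4·(…)^5.2 = 4.34×10^-5
D = 0.66·(1.08×10^-4 + 4.34×10^-5)^0.04 = 0.4642 m = 464 mm
Check: V = 2.79 m/s, Re = 2.70×10^6, f = 0.01255, h_f = 31.2 m ≈ 32.1 m ✓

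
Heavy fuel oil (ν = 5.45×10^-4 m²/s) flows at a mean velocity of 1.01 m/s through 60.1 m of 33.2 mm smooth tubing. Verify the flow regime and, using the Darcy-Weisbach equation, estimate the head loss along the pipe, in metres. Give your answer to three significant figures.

Re = VD/ν = 1.01·0.03320/5.45×10^-4 = 61.5 → laminar (Re < 2300)
f = 64/Re = 1.040
h_f = f(L/D)V²/(2g) = 1.040·(60.1/0.03320)·1.01²/(2·9.81) = 97.90 m

h_f ≈ 97.9 m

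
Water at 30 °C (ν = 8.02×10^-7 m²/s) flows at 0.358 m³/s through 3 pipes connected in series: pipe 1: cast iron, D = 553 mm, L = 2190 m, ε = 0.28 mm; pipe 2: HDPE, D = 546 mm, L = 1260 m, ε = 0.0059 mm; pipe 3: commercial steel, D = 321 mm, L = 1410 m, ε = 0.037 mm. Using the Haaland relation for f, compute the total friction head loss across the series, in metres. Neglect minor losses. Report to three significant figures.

Pipe 1: V = 1.491 m/s, Re = 1.03×10^6, ε/D = 5.06×10^-4, f = 0.01720, h_1 = f(L/D)V²/2g = 7.715 m
Pipe 2: V = 1.529 m/s, Re = 1.04×10^6, ε/D = 1.08×10^-5, f = 0.01171, h_2 = f(L/D)V²/2g = 3.220 m
Pipe 3: V = 4.424 m/s, Re = 1.77×10^6, ε/D = 1.15×10^-4, f = 0.01307, h_3 = f(L/D)V²/2g = 57.28 m
Series → Q common, losses add: H = Σh = 68.22 m

H ≈ 68.2 m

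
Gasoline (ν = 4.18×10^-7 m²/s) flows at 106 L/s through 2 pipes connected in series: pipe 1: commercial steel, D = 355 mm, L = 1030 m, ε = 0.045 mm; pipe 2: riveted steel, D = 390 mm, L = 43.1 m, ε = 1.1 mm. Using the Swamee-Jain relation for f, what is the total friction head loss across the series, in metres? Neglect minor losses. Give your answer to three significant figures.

Pipe 1: V = 1.071 m/s, Re = 9.10×10^5, ε/D = 1.27×10^-4, f = 0.01398, h_1 = f(L/D)V²/2g = 2.372 m
Pipe 2: V = 0.8873 m/s, Re = 8.28×10^5, ε/D = 0.00282, f = 0.02597, h_2 = f(L/D)V²/2g = 0.1152 m
Series → Q common, losses add: H = Σh = 2.487 m

H ≈ 2.49 m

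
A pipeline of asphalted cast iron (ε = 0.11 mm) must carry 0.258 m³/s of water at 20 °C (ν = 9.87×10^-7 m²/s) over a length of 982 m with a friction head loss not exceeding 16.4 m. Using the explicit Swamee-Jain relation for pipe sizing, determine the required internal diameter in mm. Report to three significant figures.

Swamee-Jain (Type III): D = 0.66·[ε^1.25·(LQ²/(gh_f))^4.75 + ν·Q^9.4·(L/(gh_f))^5.2]^0.04
LQ²/(gh_f) = 0.4063; L/(gh_f) = 6.104
Term 1 = ε^1.25·(…)^4.75 = 1.56×10^-7; Term 2 = ν·Q^9.4·(…)^5.2 = 3.54×10^-8
D = 0.66·(1.56×10^-7 + 3.54×10^-8)^0.04 = 0.3555 m = 355 mm
Check: V = 2.60 m/s, Re = 9.36×10^5, f = 0.01589, h_f = 15.1 m ≈ 16.4 m ✓

D ≈ 355 mm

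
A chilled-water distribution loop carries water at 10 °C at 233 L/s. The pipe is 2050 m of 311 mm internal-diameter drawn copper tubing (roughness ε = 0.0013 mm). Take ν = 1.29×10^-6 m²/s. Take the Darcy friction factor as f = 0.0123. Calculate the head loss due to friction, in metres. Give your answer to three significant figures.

V = 4Q/(πD²) = 4·0.233/(π·0.311²) = 3.067 m/s
h_f = f(L/D)V²/(2g) = 0.01230·(2050/0.311)·3.067²/(2·9.81) = 38.88 m

h_f ≈ 38.9 m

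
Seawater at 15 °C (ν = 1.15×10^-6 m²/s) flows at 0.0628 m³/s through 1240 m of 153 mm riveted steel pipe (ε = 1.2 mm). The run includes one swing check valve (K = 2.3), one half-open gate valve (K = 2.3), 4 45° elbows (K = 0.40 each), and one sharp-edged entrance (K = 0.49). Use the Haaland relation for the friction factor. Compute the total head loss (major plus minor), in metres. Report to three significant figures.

V = 4Q/(πD²) = 3.416 m/s; V²/2g = 0.5947 m
Re = 4.54×10^5, ε/D = 0.00784 → f = 0.03519 (Haaland)
Major: h_f = f(L/D)·V²/2g = 0.03519·8105·0.5947 = 169.6 m
Minor: ΣK = 6.69; h_m = ΣK·V²/2g = 3.978 m
Total H_L = 169.6 + 3.978 = 173.6 m

H_L ≈ 174 m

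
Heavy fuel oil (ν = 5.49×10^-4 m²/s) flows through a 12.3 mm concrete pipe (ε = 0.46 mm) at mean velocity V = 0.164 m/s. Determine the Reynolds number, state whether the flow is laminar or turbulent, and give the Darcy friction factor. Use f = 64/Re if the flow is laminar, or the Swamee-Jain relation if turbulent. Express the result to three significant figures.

Re = VD/ν = 0.1640·0.0123/5.49×10^-4 = 3.67
Re < 2300 → laminar → f = 64/Re = 17.42

Re ≈ 3.67; laminar; f = 64/Re ≈ 17.4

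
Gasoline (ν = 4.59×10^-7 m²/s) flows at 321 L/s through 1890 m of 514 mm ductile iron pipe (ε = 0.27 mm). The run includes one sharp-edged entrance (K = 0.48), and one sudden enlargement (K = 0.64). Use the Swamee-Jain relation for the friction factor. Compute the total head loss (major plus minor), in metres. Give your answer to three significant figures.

V = 4Q/(πD²) = 1.547 m/s; V²/2g = 0.1220 m
Re = 1.73×10^6, ε/D = 5.25×10^-4 → f = 0.01725 (Swamee-Jain)
Major: h_f = f(L/D)·V²/2g = 0.01725·3677·0.1220 = 7.736 m
Minor: ΣK = 1.12; h_m = ΣK·V²/2g = 0.1366 m
Total H_L = 7.736 + 0.1366 = 7.873 m

H_L ≈ 7.87 m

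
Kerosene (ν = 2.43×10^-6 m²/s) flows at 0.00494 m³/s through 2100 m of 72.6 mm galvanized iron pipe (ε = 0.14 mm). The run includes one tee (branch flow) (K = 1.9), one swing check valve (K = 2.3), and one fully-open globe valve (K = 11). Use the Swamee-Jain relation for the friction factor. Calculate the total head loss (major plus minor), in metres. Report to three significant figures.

V = 4Q/(πD²) = 1.193 m/s; V²/2g = 0.07258 m
Re = 3.57×10^4, ε/D = 0.00193 → f = 0.02762 (Swamee-Jain)
Major: h_f = f(L/D)·V²/2g = 0.02762·28926·0.07258 = 57.99 m
Minor: ΣK = 15.2; h_m = ΣK·V²/2g = 1.103 m
Total H_L = 57.99 + 1.103 = 59.09 m

H_L ≈ 59.1 m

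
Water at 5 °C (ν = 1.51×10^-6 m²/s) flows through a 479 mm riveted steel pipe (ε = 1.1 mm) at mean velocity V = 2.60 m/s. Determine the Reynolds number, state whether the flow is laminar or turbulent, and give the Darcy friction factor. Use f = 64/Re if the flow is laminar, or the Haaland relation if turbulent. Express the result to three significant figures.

Re ≈ 8.25×10^5; turbulent; f ≈ 0.0245

Re = VD/ν = 2.600·0.479/1.51×10^-6 = 8.25×10^5
Re > 4000 → turbulent; ε/D = 0.00230
Haaland: f = 0.02453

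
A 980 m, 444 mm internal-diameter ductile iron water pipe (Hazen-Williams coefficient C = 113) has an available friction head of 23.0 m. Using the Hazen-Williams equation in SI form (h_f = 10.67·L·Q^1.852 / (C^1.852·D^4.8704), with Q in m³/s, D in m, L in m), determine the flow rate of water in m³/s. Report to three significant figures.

Rearranging: Q = [h_f·C^1.852·D^4.8704 / (10.67·L)]^(1/1.852)
Q = [23.0·113^1.852·0.444^4.8704 / (10.67·980)]^0.540 = 0.4906 m³/s

Q ≈ 0.491 m³/s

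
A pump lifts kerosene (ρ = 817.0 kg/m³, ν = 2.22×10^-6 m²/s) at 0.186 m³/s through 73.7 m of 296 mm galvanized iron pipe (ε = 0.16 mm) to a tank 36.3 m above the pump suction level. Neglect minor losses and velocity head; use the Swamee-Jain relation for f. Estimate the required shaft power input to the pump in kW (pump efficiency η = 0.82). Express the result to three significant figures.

P_shaft ≈ 69.1 kW

V = 4Q/(πD²) = 2.703 m/s; Re = 3.60×10^5; ε/D = 5.41×10^-4; f = 0.01834
h_f = f(L/D)V²/2g = 1.701 m
Total head H = z + h_f = 36.3 + 1.701 = 38.00 m
P_hyd = ρgQH = 817.0·9.81·0.186·38.00 = 56.65 kW
P_shaft = P_hyd/η = 56.65/0.82 = 69.08 kW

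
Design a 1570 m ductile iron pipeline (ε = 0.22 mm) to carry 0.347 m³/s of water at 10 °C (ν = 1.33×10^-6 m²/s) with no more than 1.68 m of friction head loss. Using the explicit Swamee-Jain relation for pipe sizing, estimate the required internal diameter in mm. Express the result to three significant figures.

D ≈ 699 mm

Swamee-Jain (Type III): D = 0.66·[ε^1.25·(LQ²/(gh_f))^4.75 + ν·Q^9.4·(L/(gh_f))^5.2]^0.04
LQ²/(gh_f) = 11.47; L/(gh_f) = 95.26
Term 1 = ε^1.25·(…)^4.75 = 2.89; Term 2 = ν·Q^9.4·(…)^5.2 = 1.24
D = 0.66·(2.89 + 1.24)^0.04 = 0.6985 m = 699 mm
Check: V = 0.905 m/s, Re = 4.76×10^5, f = 0.01655, h_f = 1.55 m ≈ 1.68 m ✓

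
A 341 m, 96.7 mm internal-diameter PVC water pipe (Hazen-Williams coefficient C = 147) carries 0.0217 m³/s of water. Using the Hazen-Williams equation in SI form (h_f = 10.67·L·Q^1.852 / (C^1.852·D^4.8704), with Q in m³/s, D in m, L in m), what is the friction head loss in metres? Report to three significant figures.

h_f ≈ 25.6 m

h_f = 10.67·341·0.0217^1.852 / (147^1.852·0.0967^4.8704) = 25.56 m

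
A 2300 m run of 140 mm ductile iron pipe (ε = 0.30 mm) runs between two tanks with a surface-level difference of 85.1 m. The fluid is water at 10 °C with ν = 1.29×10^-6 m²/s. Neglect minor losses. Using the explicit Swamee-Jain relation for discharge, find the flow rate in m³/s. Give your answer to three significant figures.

Swamee-Jain (Type II): Q = -0.965·√(gD⁵h_f/L)·ln[ε/(3.7D) + √(3.17ν²L/(gD³h_f))]
√(gD⁵h_f/L) = √(9.81·0.140⁵·85.1/2300) = 0.004418
ε/(3.7D) = 5.79×10^-4; √(3.17ν²L/(gD³h_f)) = 7.28×10^-5
Q = -0.965·0.004418·ln(6.519×10^-4) = 0.03128 m³/s
Check: V = 2.03 m/s, Re = 2.21×10^5, f = 0.02480, h_f = 85.7 m ≈ 85.1 m ✓

Q ≈ 0.0313 m³/s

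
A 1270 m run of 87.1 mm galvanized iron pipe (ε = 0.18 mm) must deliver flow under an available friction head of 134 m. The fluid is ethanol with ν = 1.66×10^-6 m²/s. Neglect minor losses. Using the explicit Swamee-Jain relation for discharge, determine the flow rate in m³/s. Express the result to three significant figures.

Q ≈ 0.0161 m³/s

Swamee-Jain (Type II): Q = -0.965·√(gD⁵h_f/L)·ln[ε/(3.7D) + √(3.17ν²L/(gD³h_f))]
√(gD⁵h_f/L) = √(9.81·0.0871⁵·134/1270) = 0.002278
ε/(3.7D) = 5.59×10^-4; √(3.17ν²L/(gD³h_f)) = 1.13×10^-4
Q = -0.965·0.002278·ln(6.716×10^-4) = 0.01606 m³/s
Check: V = 2.70 m/s, Re = 1.41×10^5, f = 0.02503, h_f = 135 m ≈ 134 m ✓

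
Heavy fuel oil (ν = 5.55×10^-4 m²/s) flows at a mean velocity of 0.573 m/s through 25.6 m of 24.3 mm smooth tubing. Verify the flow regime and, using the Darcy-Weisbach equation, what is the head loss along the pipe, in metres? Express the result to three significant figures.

h_f ≈ 45.0 m

Re = VD/ν = 0.573·0.02430/5.55×10^-4 = 25.1 → laminar (Re < 2300)
f = 64/Re = 2.551
h_f = f(L/D)V²/(2g) = 2.551·(25.6/0.02430)·0.573²/(2·9.81) = 44.97 m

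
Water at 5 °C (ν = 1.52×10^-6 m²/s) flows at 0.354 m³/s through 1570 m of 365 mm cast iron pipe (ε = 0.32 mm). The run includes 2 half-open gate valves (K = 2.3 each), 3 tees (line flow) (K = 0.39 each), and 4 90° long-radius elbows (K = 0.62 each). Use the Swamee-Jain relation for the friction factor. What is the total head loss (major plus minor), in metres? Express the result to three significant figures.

H_L ≈ 53.8 m

V = 4Q/(πD²) = 3.383 m/s; V²/2g = 0.5834 m
Re = 8.12×10^5, ε/D = 8.77×10^-4 → f = 0.01953 (Swamee-Jain)
Major: h_f = f(L/D)·V²/2g = 0.01953·4301·0.5834 = 49.01 m
Minor: ΣK = 8.25; h_m = ΣK·V²/2g = 4.813 m
Total H_L = 49.01 + 4.813 = 53.83 m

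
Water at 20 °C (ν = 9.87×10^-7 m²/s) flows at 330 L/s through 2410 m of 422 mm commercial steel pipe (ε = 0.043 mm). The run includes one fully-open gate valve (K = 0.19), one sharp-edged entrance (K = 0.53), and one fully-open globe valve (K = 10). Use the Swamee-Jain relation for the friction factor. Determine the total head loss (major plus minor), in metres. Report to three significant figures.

V = 4Q/(πD²) = 2.359 m/s; V²/2g = 0.2837 m
Re = 1.01×10^6, ε/D = 1.02×10^-4 → f = 0.01353 (Swamee-Jain)
Major: h_f = f(L/D)·V²/2g = 0.01353·5711·0.2837 = 21.92 m
Minor: ΣK = 10.7; h_m = ΣK·V²/2g = 3.042 m
Total H_L = 21.92 + 3.042 = 24.96 m

H_L ≈ 25.0 m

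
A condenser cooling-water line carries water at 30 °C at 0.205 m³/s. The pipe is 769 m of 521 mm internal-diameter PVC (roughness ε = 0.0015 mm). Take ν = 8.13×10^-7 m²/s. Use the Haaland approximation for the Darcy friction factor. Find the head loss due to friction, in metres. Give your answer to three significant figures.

h_f ≈ 0.878 m

V = 4Q/(πD²) = 4·0.205/(π·0.521²) = 0.9616 m/s
Re = VD/ν = 0.9616·0.521/8.13×10^-7 = 6.16×10^5 → turbulent
ε/D = 0.0015/521 = 2.88×10^-6
Haaland: f = 0.01262
h_f = f(L/D)V²/(2g) = 0.01262·(769/0.521)·0.9616²/(2·9.81) = 0.8782 m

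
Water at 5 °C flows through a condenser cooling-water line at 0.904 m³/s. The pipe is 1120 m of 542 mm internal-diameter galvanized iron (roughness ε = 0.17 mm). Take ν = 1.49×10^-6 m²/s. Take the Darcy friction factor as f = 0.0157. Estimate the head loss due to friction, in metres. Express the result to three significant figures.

h_f ≈ 25.4 m

V = 4Q/(πD²) = 4·0.904/(π·0.542²) = 3.918 m/s
h_f = f(L/D)V²/(2g) = 0.01570·(1120/0.542)·3.918²/(2·9.81) = 25.39 m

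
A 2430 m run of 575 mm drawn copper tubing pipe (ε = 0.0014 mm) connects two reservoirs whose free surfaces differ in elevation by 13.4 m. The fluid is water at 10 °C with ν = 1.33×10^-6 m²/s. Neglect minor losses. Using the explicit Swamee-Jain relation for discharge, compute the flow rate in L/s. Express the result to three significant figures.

Swamee-Jain (Type II): Q = -0.965·√(gD⁵h_f/L)·ln[ε/(3.7D) + √(3.17ν²L/(gD³h_f))]
√(gD⁵h_f/L) = √(9.81·0.575⁵·13.4/2430) = 0.05831
ε/(3.7D) = 6.58×10^-7; √(3.17ν²L/(gD³h_f)) = 2.34×10^-5
Q = -0.965·0.05831·ln(2.401×10^-5) = 0.5986 m³/s
Check: V = 2.31 m/s, Re = 9.97×10^5, f = 0.01168, h_f = 13.4 m ≈ 13.4 m ✓

Q ≈ 599 L/s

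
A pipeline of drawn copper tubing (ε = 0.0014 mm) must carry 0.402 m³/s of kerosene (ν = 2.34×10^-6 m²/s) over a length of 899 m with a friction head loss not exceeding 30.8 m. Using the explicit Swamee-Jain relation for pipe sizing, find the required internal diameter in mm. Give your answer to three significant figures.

D ≈ 350 mm

Swamee-Jain (Type III): D = 0.66·[ε^1.25·(LQ²/(gh_f))^4.75 + ν·Q^9.4·(L/(gh_f))^5.2]^0.04
LQ²/(gh_f) = 0.4808; L/(gh_f) = 2.975
Term 1 = ε^1.25·(…)^4.75 = 1.49×10^-9; Term 2 = ν·Q^9.4·(…)^5.2 = 1.29×10^-7
D = 0.66·(1.49×10^-9 + 1.29×10^-7)^0.04 = 0.3501 m = 350 mm
Check: V = 4.18 m/s, Re = 6.25×10^5, f = 0.01266, h_f = 28.9 m ≈ 30.8 m ✓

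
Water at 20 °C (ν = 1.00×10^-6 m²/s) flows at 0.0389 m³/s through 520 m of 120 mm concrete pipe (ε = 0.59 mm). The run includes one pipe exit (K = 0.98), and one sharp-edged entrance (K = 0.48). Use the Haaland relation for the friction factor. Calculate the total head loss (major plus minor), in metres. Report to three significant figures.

V = 4Q/(πD²) = 3.440 m/s; V²/2g = 0.6030 m
Re = 4.13×10^5, ε/D = 0.00492 → f = 0.03049 (Haaland)
Major: h_f = f(L/D)·V²/2g = 0.03049·4333·0.6030 = 79.66 m
Minor: ΣK = 1.46; h_m = ΣK·V²/2g = 0.8803 m
Total H_L = 79.66 + 0.8803 = 80.54 m

H_L ≈ 80.5 m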